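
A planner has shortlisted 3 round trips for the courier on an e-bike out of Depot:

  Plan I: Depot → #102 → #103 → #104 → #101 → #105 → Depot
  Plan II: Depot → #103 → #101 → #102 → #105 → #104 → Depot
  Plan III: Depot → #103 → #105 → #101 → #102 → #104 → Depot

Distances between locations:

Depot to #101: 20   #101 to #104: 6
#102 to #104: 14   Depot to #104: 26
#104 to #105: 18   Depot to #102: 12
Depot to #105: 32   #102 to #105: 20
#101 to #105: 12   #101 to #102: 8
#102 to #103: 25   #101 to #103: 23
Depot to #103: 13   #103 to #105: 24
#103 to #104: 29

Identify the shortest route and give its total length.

97 — Plan III is the shortest.

Plan I: 12 + 25 + 29 + 6 + 12 + 32 = 116
Plan II: 13 + 23 + 8 + 20 + 18 + 26 = 108
Plan III: 13 + 24 + 12 + 8 + 14 + 26 = 97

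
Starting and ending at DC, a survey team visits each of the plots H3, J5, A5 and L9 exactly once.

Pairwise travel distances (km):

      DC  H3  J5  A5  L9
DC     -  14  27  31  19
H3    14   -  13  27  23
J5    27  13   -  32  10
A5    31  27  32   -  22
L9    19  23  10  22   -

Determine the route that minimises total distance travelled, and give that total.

Shortest round trip = 90 km.

With 4 stops there are 4!/2 = 12 distinct round trips (a route and its reverse cost the same).
DC → H3 → J5 → A5 → L9 → DC: 14+13+32+22+19 = 100
DC → H3 → J5 → L9 → A5 → DC: 14+13+10+22+31 = 90
DC → H3 → A5 → J5 → L9 → DC: 14+27+32+10+19 = 102
DC → H3 → A5 → L9 → J5 → DC: 14+27+22+10+27 = 100
DC → H3 → L9 → J5 → A5 → DC: 14+23+10+32+31 = 110
DC → H3 → L9 → A5 → J5 → DC: 14+23+22+32+27 = 118
DC → J5 → H3 → A5 → L9 → DC: 27+13+27+22+19 = 108
DC → J5 → H3 → L9 → A5 → DC: 27+13+23+22+31 = 116
DC → J5 → A5 → H3 → L9 → DC: 27+32+27+23+19 = 128
DC → J5 → L9 → H3 → A5 → DC: 27+10+23+27+31 = 118
DC → A5 → H3 → J5 → L9 → DC: 31+27+13+10+19 = 100
DC → A5 → J5 → H3 → L9 → DC: 31+32+13+23+19 = 118
The minimum is 90.
One optimal route: DC → H3 → J5 → L9 → A5 → DC (or its reverse).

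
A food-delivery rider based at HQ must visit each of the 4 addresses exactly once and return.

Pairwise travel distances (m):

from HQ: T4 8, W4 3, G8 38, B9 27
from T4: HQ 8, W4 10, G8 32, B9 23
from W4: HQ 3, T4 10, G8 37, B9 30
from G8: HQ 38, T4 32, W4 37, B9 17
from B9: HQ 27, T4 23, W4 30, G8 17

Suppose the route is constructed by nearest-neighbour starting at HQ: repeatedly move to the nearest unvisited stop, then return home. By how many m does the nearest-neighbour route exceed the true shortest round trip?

3 m longer than the optimal tour.

From HQ: W4=3, T4=8, B9=27, G8=38 → choose W4 (3).
From W4: T4=10, B9=30, G8=37 → choose T4 (10).
From T4: B9=23, G8=32 → choose B9 (23).
From B9: G8=17 → choose G8 (17).
NN route HQ → W4 → T4 → B9 → G8 → HQ costs 91.
Optimal: HQ → T4 → B9 → G8 → W4 → HQ costs 88 (by enumerating all 12 distinct tours).
Excess = 91 − 88 = 3.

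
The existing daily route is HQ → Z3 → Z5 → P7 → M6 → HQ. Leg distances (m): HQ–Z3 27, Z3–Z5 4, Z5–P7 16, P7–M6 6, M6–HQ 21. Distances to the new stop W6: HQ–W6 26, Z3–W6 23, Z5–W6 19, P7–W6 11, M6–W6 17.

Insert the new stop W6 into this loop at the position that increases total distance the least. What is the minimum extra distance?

Minimum extra distance: 14 m, inserting W6 between Z5 and P7.

Insertion cost between consecutive stops i–j is d(i,W6) + d(W6,j) − d(i,j):
  between HQ and Z3: 26 + 23 − 27 = 22
  between Z3 and Z5: 23 + 19 − 4 = 38
  between Z5 and P7: 19 + 11 − 16 = 14
  between P7 and M6: 11 + 17 − 6 = 22
  between M6 and HQ: 17 + 26 − 21 = 22
Cheapest insertion is between Z5 and P7, adding 14.
New total = 74 + 14 = 88.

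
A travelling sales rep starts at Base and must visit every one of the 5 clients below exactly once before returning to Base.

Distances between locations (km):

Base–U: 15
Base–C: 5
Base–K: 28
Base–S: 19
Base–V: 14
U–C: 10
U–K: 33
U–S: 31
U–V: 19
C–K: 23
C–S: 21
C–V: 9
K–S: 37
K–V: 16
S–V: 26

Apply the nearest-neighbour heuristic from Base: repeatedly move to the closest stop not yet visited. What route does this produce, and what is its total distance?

Total distance 113 km via the nearest-neighbour route Base → C → V → K → U → S → Base.

From Base: distances to unvisited — C=5, V=14, U=15, S=19, K=28. Nearest is C (5).
From C: distances to unvisited — V=9, U=10, S=21, K=23. Nearest is V (9).
From V: distances to unvisited — K=16, U=19, S=26. Nearest is K (16).
From K: distances to unvisited — U=33, S=37. Nearest is U (33).
From U: distances to unvisited — S=31. Nearest is S (31).
Return S→Base: 19.
Total = 5 + 9 + 16 + 33 + 31 + 19 = 113.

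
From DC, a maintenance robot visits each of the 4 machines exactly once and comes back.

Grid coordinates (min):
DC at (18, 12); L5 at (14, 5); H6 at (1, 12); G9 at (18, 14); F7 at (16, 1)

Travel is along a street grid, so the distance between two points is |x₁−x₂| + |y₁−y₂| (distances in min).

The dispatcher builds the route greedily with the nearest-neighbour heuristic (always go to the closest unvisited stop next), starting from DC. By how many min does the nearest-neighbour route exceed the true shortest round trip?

From DC: G9=2, L5=11, F7=13, H6=17 → choose G9 (2).
From G9: L5=13, F7=15, H6=19 → choose L5 (13).
From L5: F7=6, H6=20 → choose F7 (6).
From F7: H6=26 → choose H6 (26).
NN route DC → G9 → L5 → F7 → H6 → DC costs 64.
Optimal: DC → H6 → L5 → F7 → G9 → DC costs 60 (by enumerating all 12 distinct tours).
Excess = 64 − 60 = 4.

The nearest-neighbour route is 4 min longer than optimal.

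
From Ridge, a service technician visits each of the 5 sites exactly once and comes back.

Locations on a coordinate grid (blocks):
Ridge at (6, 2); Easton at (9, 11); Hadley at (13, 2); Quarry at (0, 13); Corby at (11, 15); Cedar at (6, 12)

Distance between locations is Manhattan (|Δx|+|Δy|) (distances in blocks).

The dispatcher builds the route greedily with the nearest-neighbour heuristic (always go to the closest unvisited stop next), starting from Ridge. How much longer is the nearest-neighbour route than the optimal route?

6 blocks longer than the optimal tour.

From Ridge: Hadley=7, Cedar=10, Easton=12, Quarry=17, Corby=18 → choose Hadley (7).
From Hadley: Easton=13, Corby=15, Cedar=17, Quarry=24 → choose Easton (13).
From Easton: Cedar=4, Corby=6, Quarry=11 → choose Cedar (4).
From Cedar: Quarry=7, Corby=8 → choose Quarry (7).
From Quarry: Corby=13 → choose Corby (13).
NN route Ridge → Hadley → Easton → Cedar → Quarry → Corby → Ridge costs 62.
Optimal: Ridge → Hadley → Easton → Corby → Quarry → Cedar → Ridge costs 56 (by enumerating all 60 distinct tours).
Excess = 62 − 56 = 6.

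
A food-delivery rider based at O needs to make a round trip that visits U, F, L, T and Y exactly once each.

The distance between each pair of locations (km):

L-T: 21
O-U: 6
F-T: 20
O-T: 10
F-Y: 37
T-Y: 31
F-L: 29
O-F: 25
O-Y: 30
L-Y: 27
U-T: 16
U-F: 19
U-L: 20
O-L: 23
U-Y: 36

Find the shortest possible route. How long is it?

With 5 stops there are 5!/2 = 60 distinct round trips (a route and its reverse cost the same).
O - U - F - L - T - Y - O: 6+19+29+21+31+30 = 136
O - U - F - L - Y - T - O: 6+19+29+27+31+10 = 122
O - U - F - T - L - Y - O: 6+19+20+21+27+30 = 123
O - U - F - T - Y - L - O: 6+19+20+31+27+23 = 126
O - U - F - Y - L - T - O: 6+19+37+27+21+10 = 120
O - U - F - Y - T - L - O: 6+19+37+31+21+23 = 137
O - U - L - F - T - Y - O: 6+20+29+20+31+30 = 136
O - U - L - F - Y - T - O: 6+20+29+37+31+10 = 133
O - U - L - T - F - Y - O: 6+20+21+20+37+30 = 134
O - U - L - T - Y - F - O: 6+20+21+31+37+25 = 140
O - U - L - Y - F - T - O: 6+20+27+37+20+10 = 120
O - U - L - Y - T - F - O: 6+20+27+31+20+25 = 129
O - U - T - F - L - Y - O: 6+16+20+29+27+30 = 128
O - U - T - F - Y - L - O: 6+16+20+37+27+23 = 129
… (46 more)
The minimum is 120.
One optimal route: O → U → F → Y → L → T → O (or its reverse).

120 km — the shortest possible round trip.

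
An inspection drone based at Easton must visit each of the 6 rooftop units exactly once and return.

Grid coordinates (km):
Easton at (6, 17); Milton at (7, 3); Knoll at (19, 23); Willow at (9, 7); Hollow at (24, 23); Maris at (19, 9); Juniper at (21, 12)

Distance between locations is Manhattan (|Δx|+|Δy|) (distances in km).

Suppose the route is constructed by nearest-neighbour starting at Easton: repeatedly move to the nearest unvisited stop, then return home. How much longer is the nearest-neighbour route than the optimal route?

The nearest-neighbour route is 8 km longer than optimal.

From Easton: Willow=13, Milton=15, Knoll=19, Juniper=20, Maris=21, Hollow=24 → choose Willow (13).
From Willow: Milton=6, Maris=12, Juniper=17, Knoll=26, Hollow=31 → choose Milton (6).
From Milton: Maris=18, Juniper=23, Knoll=32, Hollow=37 → choose Maris (18).
From Maris: Juniper=5, Knoll=14, Hollow=19 → choose Juniper (5).
From Juniper: Knoll=13, Hollow=14 → choose Knoll (13).
From Knoll: Hollow=5 → choose Hollow (5).
NN route Easton → Willow → Milton → Maris → Juniper → Knoll → Hollow → Easton costs 84.
Optimal: Easton → Milton → Willow → Maris → Juniper → Hollow → Knoll → Easton costs 76 (by enumerating all 360 distinct tours).
Excess = 84 − 76 = 8.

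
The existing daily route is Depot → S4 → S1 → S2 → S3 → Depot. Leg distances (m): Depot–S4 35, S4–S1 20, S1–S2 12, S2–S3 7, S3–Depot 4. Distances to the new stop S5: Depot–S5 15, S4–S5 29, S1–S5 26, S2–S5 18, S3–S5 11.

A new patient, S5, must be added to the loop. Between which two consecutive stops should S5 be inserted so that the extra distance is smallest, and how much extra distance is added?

Adding 9 m by placing S5 on the Depot–S4 leg.

Insertion cost between consecutive stops i–j is d(i,S5) + d(S5,j) − d(i,j):
  between Depot and S4: 15 + 29 − 35 = 9
  between S4 and S1: 29 + 26 − 20 = 35
  between S1 and S2: 26 + 18 − 12 = 32
  between S2 and S3: 18 + 11 − 7 = 22
  between S3 and Depot: 11 + 15 − 4 = 22
Cheapest insertion is between Depot and S4, adding 9.
New total = 78 + 9 = 87.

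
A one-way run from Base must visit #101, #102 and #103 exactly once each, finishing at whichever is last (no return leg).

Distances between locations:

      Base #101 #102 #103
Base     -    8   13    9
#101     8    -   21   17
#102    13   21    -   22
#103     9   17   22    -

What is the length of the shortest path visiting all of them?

47 — the minimum one-way total.

There are 3! = 6 possible orderings.
Base→#101→#102→#103: 8+21+22 = 51
Base→#101→#103→#102: 8+17+22 = 47
Base→#102→#101→#103: 13+21+17 = 51
Base→#102→#103→#101: 13+22+17 = 52
Base→#103→#101→#102: 9+17+21 = 47
Base→#103→#102→#101: 9+22+21 = 52
The minimum is 47.
One shortest path: Base → #101 → #103 → #102.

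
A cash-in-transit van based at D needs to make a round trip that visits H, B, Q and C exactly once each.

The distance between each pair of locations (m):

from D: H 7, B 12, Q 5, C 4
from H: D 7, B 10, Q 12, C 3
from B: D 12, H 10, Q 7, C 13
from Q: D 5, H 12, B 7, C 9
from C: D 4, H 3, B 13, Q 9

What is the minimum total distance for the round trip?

There are 12 distinct closed tours to check (reversals are equivalent).
D-H-B-Q-C-D: 7+10+7+9+4 = 37
D-H-B-C-Q-D: 7+10+13+9+5 = 44
D-H-Q-B-C-D: 7+12+7+13+4 = 43
D-H-Q-C-B-D: 7+12+9+13+12 = 53
D-H-C-B-Q-D: 7+3+13+7+5 = 35
D-H-C-Q-B-D: 7+3+9+7+12 = 38
D-B-H-Q-C-D: 12+10+12+9+4 = 47
D-B-H-C-Q-D: 12+10+3+9+5 = 39
D-B-Q-H-C-D: 12+7+12+3+4 = 38
D-B-C-H-Q-D: 12+13+3+12+5 = 45
D-Q-H-B-C-D: 5+12+10+13+4 = 44
D-Q-B-H-C-D: 5+7+10+3+4 = 29
The minimum is 29.
One optimal route: D → Q → B → H → C → D (or its reverse).

29 m — the shortest possible round trip.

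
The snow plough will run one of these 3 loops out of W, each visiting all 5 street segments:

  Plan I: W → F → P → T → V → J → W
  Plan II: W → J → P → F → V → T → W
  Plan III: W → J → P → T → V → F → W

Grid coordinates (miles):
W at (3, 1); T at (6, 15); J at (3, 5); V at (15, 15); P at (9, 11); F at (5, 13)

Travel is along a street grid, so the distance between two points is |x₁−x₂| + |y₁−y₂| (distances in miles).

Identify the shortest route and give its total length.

Shortest is Plan III, total 58 miles.

Plan I: 14 + 6 + 7 + 9 + 22 + 4 = 62
Plan II: 4 + 12 + 6 + 12 + 9 + 17 = 60
Plan III: 4 + 12 + 7 + 9 + 12 + 14 = 58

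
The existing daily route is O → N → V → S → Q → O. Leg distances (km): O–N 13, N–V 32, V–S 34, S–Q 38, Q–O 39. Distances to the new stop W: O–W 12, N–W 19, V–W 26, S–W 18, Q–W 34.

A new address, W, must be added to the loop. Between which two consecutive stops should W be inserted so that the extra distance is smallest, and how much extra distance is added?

Insertion cost between consecutive stops i–j is d(i,W) + d(W,j) − d(i,j):
  between O and N: 12 + 19 − 13 = 18
  between N and V: 19 + 26 − 32 = 13
  between V and S: 26 + 18 − 34 = 10
  between S and Q: 18 + 34 − 38 = 14
  between Q and O: 34 + 12 − 39 = 7
Cheapest insertion is between Q and O, adding 7.
New total = 156 + 7 = 163.

+7 km — insert W between Q and O.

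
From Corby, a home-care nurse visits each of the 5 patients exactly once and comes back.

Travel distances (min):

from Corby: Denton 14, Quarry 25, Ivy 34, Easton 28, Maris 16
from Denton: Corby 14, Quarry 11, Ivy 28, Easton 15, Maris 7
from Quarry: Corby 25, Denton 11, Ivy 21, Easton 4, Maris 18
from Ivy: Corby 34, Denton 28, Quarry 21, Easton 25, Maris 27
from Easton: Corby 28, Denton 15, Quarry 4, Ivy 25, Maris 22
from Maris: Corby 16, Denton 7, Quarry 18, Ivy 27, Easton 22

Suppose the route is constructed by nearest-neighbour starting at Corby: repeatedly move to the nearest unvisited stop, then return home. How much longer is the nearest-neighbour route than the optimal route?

From Corby: Denton=14, Maris=16, Quarry=25, Easton=28, Ivy=34 → choose Denton (14).
From Denton: Maris=7, Quarry=11, Easton=15, Ivy=28 → choose Maris (7).
From Maris: Quarry=18, Easton=22, Ivy=27 → choose Quarry (18).
From Quarry: Easton=4, Ivy=21 → choose Easton (4).
From Easton: Ivy=25 → choose Ivy (25).
NN route Corby → Denton → Maris → Quarry → Easton → Ivy → Corby costs 102.
Optimal: Corby → Denton → Quarry → Easton → Ivy → Maris → Corby costs 97 (by enumerating all 60 distinct tours).
Excess = 102 − 97 = 5.

Excess over optimum: 5 min.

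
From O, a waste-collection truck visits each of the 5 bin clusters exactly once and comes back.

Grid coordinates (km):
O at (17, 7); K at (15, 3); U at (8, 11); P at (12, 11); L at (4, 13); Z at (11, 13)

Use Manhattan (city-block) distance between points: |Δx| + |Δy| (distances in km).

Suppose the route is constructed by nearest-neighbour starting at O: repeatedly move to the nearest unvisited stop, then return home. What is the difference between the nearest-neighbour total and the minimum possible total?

O: K=6, P=9, Z=12, U=13, L=19 ⇒ K
K: P=11, Z=14, U=15, L=21 ⇒ P
P: Z=3, U=4, L=10 ⇒ Z
Z: U=5, L=7 ⇒ U
U: L=6 ⇒ L
NN route O → K → P → Z → U → L → O costs 50.
Optimal: O → K → U → L → Z → P → O costs 46 (by enumerating all 60 distinct tours).
Excess = 50 − 46 = 4.

Excess over optimum: 4 km.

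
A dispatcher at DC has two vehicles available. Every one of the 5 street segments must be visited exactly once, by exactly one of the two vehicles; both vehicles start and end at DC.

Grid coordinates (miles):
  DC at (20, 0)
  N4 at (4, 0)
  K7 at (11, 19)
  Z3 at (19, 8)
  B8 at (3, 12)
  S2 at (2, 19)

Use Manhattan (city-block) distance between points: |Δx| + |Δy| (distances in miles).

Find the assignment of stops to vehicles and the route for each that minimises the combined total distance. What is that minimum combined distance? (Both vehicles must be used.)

There are 2^4 − 1 = 15 ways to divide the 5 stops into two non-empty groups. For each, the best each vehicle can do is its own shortest tour through its group:
  {N4} + {K7, Z3, B8, S2}: 32 + 74 = 106
  {K7} + {N4, Z3, B8, S2}: 56 + 74 = 130
  {N4, K7} + {Z3, B8, S2}: 70 + 74 = 144
  {Z3} + {N4, K7, B8, S2}: 18 + 74 = 92
  {N4, Z3} + {K7, B8, S2}: 48 + 74 = 122
  {K7, Z3} + {N4, B8, S2}: 56 + 74 = 130
  … (15 splits in total)
Best: vehicle 1 DC → Z3 → DC = 18; vehicle 2 DC → N4 → B8 → S2 → K7 → DC = 74; combined 92.

Minimum combined distance: 92 miles.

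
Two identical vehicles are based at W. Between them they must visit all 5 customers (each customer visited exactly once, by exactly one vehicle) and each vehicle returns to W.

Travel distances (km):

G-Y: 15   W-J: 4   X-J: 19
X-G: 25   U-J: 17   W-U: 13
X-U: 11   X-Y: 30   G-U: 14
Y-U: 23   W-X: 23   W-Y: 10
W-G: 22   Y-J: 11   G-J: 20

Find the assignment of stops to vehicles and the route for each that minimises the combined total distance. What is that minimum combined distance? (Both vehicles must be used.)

Try each way of splitting the stops between the two vehicles (each non-empty) and, for each split, find the best tour for each vehicle:
  {X} + {G, Y, U, J}: 46 + 57 = 103
  {G} + {X, Y, U, J}: 44 + 64 = 108
  {X, G} + {Y, U, J}: 70 + 51 = 121
  {Y} + {X, G, U, J}: 20 + 70 = 90
  {X, Y} + {G, U, J}: 63 + 51 = 114
  {G, Y} + {X, U, J}: 47 + 47 = 94
  … (15 splits in total)
  {X, G, Y, U} + {J}: 73 + 8 = 81  ← best
Best: vehicle 1 W → X → U → G → Y → W = 73; vehicle 2 W → J → W = 8; combined 81.

Minimum combined distance: 81 km.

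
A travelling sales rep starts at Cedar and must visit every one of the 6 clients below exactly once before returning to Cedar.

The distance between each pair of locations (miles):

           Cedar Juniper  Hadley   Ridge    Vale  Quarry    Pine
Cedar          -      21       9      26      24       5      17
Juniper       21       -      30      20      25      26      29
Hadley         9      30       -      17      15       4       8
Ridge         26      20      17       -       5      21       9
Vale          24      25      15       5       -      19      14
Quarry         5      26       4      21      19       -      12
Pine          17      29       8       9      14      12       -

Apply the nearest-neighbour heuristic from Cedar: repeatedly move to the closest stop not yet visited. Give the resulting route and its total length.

At Cedar the remaining stops are Quarry 5, Hadley 9, Pine 17, Juniper 21, Vale 24, Ridge 26; go to Quarry.
At Quarry the remaining stops are Hadley 4, Pine 12, Vale 19, Ridge 21, Juniper 26; go to Hadley.
At Hadley the remaining stops are Pine 8, Vale 15, Ridge 17, Juniper 30; go to Pine.
At Pine the remaining stops are Ridge 9, Vale 14, Juniper 29; go to Ridge.
At Ridge the remaining stops are Vale 5, Juniper 20; go to Vale.
At Vale the remaining stops are Juniper 25; go to Juniper.
Return Juniper→Cedar: 21.
Total = 5 + 4 + 8 + 9 + 5 + 25 + 21 = 77.

Total distance 77 miles via the nearest-neighbour route Cedar → Quarry → Hadley → Pine → Ridge → Vale → Juniper → Cedar.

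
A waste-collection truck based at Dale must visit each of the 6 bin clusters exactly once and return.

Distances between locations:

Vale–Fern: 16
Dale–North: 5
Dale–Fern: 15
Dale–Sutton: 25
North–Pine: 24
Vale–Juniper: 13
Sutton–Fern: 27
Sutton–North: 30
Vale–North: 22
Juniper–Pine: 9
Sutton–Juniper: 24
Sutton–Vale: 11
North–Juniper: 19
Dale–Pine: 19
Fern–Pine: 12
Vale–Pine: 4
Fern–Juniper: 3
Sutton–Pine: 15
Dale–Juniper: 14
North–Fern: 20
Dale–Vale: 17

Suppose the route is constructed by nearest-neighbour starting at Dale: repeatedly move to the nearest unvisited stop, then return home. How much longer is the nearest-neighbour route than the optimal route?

2 longer than the optimal tour.

Dale: North=5, Juniper=14, Fern=15, Vale=17, Pine=19, Sutton=25 ⇒ North
North: Juniper=19, Fern=20, Vale=22, Pine=24, Sutton=30 ⇒ Juniper
Juniper: Fern=3, Pine=9, Vale=13, Sutton=24 ⇒ Fern
Fern: Pine=12, Vale=16, Sutton=27 ⇒ Pine
Pine: Vale=4, Sutton=15 ⇒ Vale
Vale: Sutton=11 ⇒ Sutton
NN route Dale → North → Juniper → Fern → Pine → Vale → Sutton → Dale costs 79.
Optimal: Dale → Sutton → Vale → Pine → Juniper → Fern → North → Dale costs 77 (by enumerating all 360 distinct tours).
Excess = 79 − 77 = 2.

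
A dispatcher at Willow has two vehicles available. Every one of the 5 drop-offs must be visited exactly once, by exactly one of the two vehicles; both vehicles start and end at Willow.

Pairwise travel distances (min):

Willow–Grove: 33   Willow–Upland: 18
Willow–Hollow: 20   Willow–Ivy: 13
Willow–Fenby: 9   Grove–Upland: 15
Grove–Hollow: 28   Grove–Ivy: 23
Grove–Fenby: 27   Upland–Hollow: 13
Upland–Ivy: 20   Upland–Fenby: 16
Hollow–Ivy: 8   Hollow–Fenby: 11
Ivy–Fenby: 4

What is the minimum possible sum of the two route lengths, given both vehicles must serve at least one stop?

Try each way of splitting the stops between the two vehicles (each non-empty) and, for each split, find the best tour for each vehicle:
  {Grove} + {Upland, Hollow, Ivy, Fenby}: 66 + 52 = 118
  {Upland} + {Grove, Hollow, Ivy, Fenby}: 36 + 82 = 118
  {Grove, Upland} + {Hollow, Ivy, Fenby}: 66 + 41 = 107
  {Hollow} + {Grove, Upland, Ivy, Fenby}: 40 + 69 = 109
  {Grove, Hollow} + {Upland, Ivy, Fenby}: 81 + 51 = 132
  {Upland, Hollow} + {Grove, Ivy, Fenby}: 51 + 69 = 120
  … (15 splits in total)
  {Grove, Upland, Hollow, Ivy} + {Fenby}: 82 + 18 = 100  ← best
Best: vehicle 1 Willow → Grove → Upland → Hollow → Ivy → Willow = 82; vehicle 2 Willow → Fenby → Willow = 18; combined 100.

Minimum combined distance: 100 min.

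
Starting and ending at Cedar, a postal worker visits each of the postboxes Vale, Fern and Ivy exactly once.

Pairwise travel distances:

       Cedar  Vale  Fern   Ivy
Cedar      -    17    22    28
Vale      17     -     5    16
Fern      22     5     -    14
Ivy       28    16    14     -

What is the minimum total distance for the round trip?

With 3 stops there are 3!/2 = 3 distinct round trips (a route and its reverse cost the same).
Cedar-Vale-Fern-Ivy-Cedar: 17+5+14+28 = 64
Cedar-Vale-Ivy-Fern-Cedar: 17+16+14+22 = 69
Cedar-Fern-Vale-Ivy-Cedar: 22+5+16+28 = 71
The minimum is 64.
One optimal route: Cedar → Vale → Fern → Ivy → Cedar (or its reverse).

64 — the shortest possible round trip.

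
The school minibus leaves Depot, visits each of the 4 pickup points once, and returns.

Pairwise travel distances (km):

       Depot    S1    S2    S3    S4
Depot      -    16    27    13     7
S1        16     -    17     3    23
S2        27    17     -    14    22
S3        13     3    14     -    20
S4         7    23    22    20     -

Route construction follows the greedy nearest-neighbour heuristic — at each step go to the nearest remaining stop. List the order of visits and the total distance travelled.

74 km along Depot → S4 → S3 → S1 → S2 → Depot.

From Depot: distances to unvisited — S4=7, S3=13, S1=16, S2=27. Nearest is S4 (7).
From S4: distances to unvisited — S3=20, S2=22, S1=23. Nearest is S3 (20).
From S3: distances to unvisited — S1=3, S2=14. Nearest is S1 (3).
From S1: distances to unvisited — S2=17. Nearest is S2 (17).
Return S2→Depot: 27.
Total = 7 + 20 + 3 + 17 + 27 = 74.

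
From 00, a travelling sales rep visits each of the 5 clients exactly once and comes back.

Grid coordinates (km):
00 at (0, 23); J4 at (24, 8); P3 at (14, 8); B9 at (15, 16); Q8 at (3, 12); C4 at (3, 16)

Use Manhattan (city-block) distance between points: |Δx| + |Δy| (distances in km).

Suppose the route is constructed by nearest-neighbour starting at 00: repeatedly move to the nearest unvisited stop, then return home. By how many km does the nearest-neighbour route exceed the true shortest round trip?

Excess over optimum: 16 km.

00: C4=10, Q8=14, B9=22, P3=29, J4=39 ⇒ C4
C4: Q8=4, B9=12, P3=19, J4=29 ⇒ Q8
Q8: P3=15, B9=16, J4=25 ⇒ P3
P3: B9=9, J4=10 ⇒ B9
B9: J4=17 ⇒ J4
NN route 00 → C4 → Q8 → P3 → B9 → J4 → 00 costs 94.
Optimal: 00 → B9 → J4 → P3 → Q8 → C4 → 00 costs 78 (by enumerating all 60 distinct tours).
Excess = 94 − 78 = 16.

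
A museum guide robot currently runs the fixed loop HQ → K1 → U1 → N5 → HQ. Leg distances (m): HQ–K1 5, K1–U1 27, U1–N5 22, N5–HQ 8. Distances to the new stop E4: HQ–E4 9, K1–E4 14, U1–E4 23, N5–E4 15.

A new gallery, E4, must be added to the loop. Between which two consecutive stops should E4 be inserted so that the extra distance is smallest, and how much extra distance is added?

Insertion cost between consecutive stops i–j is d(i,E4) + d(E4,j) − d(i,j):
  between HQ and K1: 9 + 14 − 5 = 18
  between K1 and U1: 14 + 23 − 27 = 10
  between U1 and N5: 23 + 15 − 22 = 16
  between N5 and HQ: 15 + 9 − 8 = 16
Cheapest insertion is between K1 and U1, adding 10.
New total = 62 + 10 = 72.

Minimum extra distance: 10 m, inserting E4 between K1 and U1.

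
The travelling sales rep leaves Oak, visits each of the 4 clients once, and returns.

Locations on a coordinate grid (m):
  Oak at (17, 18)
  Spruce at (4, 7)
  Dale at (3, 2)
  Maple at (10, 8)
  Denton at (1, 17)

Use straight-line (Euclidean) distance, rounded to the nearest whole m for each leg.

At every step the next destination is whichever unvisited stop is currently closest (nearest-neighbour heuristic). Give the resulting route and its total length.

From Oak: distances to unvisited — Maple=12, Denton=16, Spruce=17, Dale=21. Nearest is Maple (12).
From Maple: distances to unvisited — Spruce=6, Dale=9, Denton=13. Nearest is Spruce (6).
From Spruce: distances to unvisited — Dale=5, Denton=10. Nearest is Dale (5).
From Dale: distances to unvisited — Denton=15. Nearest is Denton (15).
Return Denton→Oak: 16.
Total = 12 + 6 + 5 + 15 + 16 = 54.

Nearest-neighbour total = 54 m; route Oak → Maple → Spruce → Dale → Denton → Oak.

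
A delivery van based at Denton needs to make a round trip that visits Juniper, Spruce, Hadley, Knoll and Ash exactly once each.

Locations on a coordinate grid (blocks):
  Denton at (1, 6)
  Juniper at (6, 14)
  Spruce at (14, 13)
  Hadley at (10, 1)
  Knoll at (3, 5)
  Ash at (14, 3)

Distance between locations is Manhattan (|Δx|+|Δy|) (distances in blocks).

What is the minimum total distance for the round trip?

There are 60 distinct closed tours to check (reversals are equivalent).
Denton - Juniper - Spruce - Hadley - Knoll - Ash - Denton: 13+9+16+11+13+16 = 78
Denton - Juniper - Spruce - Hadley - Ash - Knoll - Denton: 13+9+16+6+13+3 = 60
Denton - Juniper - Spruce - Knoll - Hadley - Ash - Denton: 13+9+19+11+6+16 = 74
Denton - Juniper - Spruce - Knoll - Ash - Hadley - Denton: 13+9+19+13+6+14 = 74
Denton - Juniper - Spruce - Ash - Hadley - Knoll - Denton: 13+9+10+6+11+3 = 52
Denton - Juniper - Spruce - Ash - Knoll - Hadley - Denton: 13+9+10+13+11+14 = 70
Denton - Juniper - Hadley - Spruce - Knoll - Ash - Denton: 13+17+16+19+13+16 = 94
Denton - Juniper - Hadley - Spruce - Ash - Knoll - Denton: 13+17+16+10+13+3 = 72
Denton - Juniper - Hadley - Knoll - Spruce - Ash - Denton: 13+17+11+19+10+16 = 86
Denton - Juniper - Hadley - Knoll - Ash - Spruce - Denton: 13+17+11+13+10+20 = 84
Denton - Juniper - Hadley - Ash - Spruce - Knoll - Denton: 13+17+6+10+19+3 = 68
Denton - Juniper - Hadley - Ash - Knoll - Spruce - Denton: 13+17+6+13+19+20 = 88
Denton - Juniper - Knoll - Spruce - Hadley - Ash - Denton: 13+12+19+16+6+16 = 82
Denton - Juniper - Knoll - Spruce - Ash - Hadley - Denton: 13+12+19+10+6+14 = 74
… (46 more)
The minimum is 52.
One optimal route: Denton → Juniper → Spruce → Ash → Hadley → Knoll → Denton (or its reverse).

Shortest round trip = 52 blocks.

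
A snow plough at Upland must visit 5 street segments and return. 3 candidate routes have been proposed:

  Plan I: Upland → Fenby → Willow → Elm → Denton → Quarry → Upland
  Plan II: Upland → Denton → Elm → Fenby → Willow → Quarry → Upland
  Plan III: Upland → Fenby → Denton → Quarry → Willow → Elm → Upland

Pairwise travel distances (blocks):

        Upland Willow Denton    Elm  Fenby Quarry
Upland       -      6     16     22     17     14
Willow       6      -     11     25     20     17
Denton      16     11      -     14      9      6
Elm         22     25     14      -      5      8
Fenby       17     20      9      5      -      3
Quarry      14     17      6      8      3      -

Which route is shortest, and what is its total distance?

Shortest is Plan II, total 86 blocks.

Plan I: 17 + 20 + 25 + 14 + 6 + 14 = 96
Plan II: 16 + 14 + 5 + 20 + 17 + 14 = 86
Plan III: 17 + 9 + 6 + 17 + 25 + 22 = 96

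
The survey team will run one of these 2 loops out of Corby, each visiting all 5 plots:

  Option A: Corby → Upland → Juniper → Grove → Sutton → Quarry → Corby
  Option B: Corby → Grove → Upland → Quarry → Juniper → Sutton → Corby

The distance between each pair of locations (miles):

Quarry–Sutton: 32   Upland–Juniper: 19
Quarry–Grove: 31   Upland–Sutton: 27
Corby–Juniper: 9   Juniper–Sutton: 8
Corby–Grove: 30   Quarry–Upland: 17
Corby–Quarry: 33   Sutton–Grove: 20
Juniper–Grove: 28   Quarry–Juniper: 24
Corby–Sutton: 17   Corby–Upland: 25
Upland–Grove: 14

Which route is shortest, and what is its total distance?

Option A: 25 + 19 + 28 + 20 + 32 + 33 = 157
Option B: 30 + 14 + 17 + 24 + 8 + 17 = 110

Shortest is Option B, total 110 miles.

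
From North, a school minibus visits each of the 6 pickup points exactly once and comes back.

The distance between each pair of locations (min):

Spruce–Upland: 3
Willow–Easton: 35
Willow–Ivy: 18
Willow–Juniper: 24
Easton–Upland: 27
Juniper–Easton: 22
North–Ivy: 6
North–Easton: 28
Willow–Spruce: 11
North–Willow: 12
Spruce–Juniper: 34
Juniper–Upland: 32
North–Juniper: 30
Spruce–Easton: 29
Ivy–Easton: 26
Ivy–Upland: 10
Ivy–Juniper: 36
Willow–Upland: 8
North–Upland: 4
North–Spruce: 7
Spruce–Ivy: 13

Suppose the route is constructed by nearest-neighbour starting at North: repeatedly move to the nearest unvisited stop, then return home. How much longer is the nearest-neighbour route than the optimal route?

From North: Upland=4, Ivy=6, Spruce=7, Willow=12, Easton=28, Juniper=30 → choose Upland (4).
From Upland: Spruce=3, Willow=8, Ivy=10, Easton=27, Juniper=32 → choose Spruce (3).
From Spruce: Willow=11, Ivy=13, Easton=29, Juniper=34 → choose Willow (11).
From Willow: Ivy=18, Juniper=24, Easton=35 → choose Ivy (18).
From Ivy: Easton=26, Juniper=36 → choose Easton (26).
From Easton: Juniper=22 → choose Juniper (22).
NN route North → Upland → Spruce → Willow → Ivy → Easton → Juniper → North costs 114.
Optimal: North → Spruce → Upland → Willow → Juniper → Easton → Ivy → North costs 96 (by enumerating all 360 distinct tours).
Excess = 114 − 96 = 18.

The nearest-neighbour route is 18 min longer than optimal.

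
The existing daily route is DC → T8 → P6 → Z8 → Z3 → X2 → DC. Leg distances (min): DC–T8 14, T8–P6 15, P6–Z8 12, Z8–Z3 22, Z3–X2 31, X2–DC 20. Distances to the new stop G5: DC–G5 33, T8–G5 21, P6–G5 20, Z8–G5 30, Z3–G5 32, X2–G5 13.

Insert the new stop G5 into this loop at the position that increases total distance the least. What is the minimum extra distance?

Adding 14 min by placing G5 on the Z3–X2 leg.

Insertion cost between consecutive stops i–j is d(i,G5) + d(G5,j) − d(i,j):
  between DC and T8: 33 + 21 − 14 = 40
  between T8 and P6: 21 + 20 − 15 = 26
  between P6 and Z8: 20 + 30 − 12 = 38
  between Z8 and Z3: 30 + 32 − 22 = 40
  between Z3 and X2: 32 + 13 − 31 = 14
  between X2 and DC: 13 + 33 − 20 = 26
Cheapest insertion is between Z3 and X2, adding 14.
New total = 114 + 14 = 128.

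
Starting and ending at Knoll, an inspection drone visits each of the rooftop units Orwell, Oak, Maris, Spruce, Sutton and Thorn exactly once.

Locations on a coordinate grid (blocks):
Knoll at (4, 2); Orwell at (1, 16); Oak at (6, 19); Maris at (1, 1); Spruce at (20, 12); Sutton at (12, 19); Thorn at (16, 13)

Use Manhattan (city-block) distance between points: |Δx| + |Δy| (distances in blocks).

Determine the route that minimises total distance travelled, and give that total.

With 6 stops there are 6!/2 = 360 distinct round trips (a route and its reverse cost the same).
Knoll → Orwell → Oak → Maris → Spruce → Sutton → Thorn → Knoll: 17+8+23+30+15+10+23 = 126
Knoll → Orwell → Oak → Maris → Spruce → Thorn → Sutton → Knoll: 17+8+23+30+5+10+25 = 118
Knoll → Orwell → Oak → Maris → Sutton → Spruce → Thorn → Knoll: 17+8+23+29+15+5+23 = 120
Knoll → Orwell → Oak → Maris → Sutton → Thorn → Spruce → Knoll: 17+8+23+29+10+5+26 = 118
Knoll → Orwell → Oak → Maris → Thorn → Spruce → Sutton → Knoll: 17+8+23+27+5+15+25 = 120
Knoll → Orwell → Oak → Maris → Thorn → Sutton → Spruce → Knoll: 17+8+23+27+10+15+26 = 126
Knoll → Orwell → Oak → Spruce → Maris → Sutton → Thorn → Knoll: 17+8+21+30+29+10+23 = 138
Knoll → Orwell → Oak → Spruce → Maris → Thorn → Sutton → Knoll: 17+8+21+30+27+10+25 = 138
… (352 more)
Knoll → Maris → Orwell → Oak → Sutton → Thorn → Spruce → Knoll: 4+15+8+6+10+5+26 = 74  ← best
The minimum is 74.
One optimal route: Knoll → Maris → Orwell → Oak → Sutton → Thorn → Spruce → Knoll (or its reverse).

Shortest round trip = 74 blocks.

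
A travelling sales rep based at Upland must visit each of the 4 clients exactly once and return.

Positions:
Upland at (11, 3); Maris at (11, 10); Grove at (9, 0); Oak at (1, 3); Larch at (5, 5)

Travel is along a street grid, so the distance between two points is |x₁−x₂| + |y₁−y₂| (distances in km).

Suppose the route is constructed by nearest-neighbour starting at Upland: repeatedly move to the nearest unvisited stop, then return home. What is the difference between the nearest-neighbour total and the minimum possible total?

The nearest-neighbour route is 4 km longer than optimal.

From Upland: Grove=5, Maris=7, Larch=8, Oak=10 → choose Grove (5).
From Grove: Larch=9, Oak=11, Maris=12 → choose Larch (9).
From Larch: Oak=6, Maris=11 → choose Oak (6).
From Oak: Maris=17 → choose Maris (17).
NN route Upland → Grove → Larch → Oak → Maris → Upland costs 44.
Optimal: Upland → Maris → Larch → Oak → Grove → Upland costs 40 (by enumerating all 12 distinct tours).
Excess = 44 − 40 = 4.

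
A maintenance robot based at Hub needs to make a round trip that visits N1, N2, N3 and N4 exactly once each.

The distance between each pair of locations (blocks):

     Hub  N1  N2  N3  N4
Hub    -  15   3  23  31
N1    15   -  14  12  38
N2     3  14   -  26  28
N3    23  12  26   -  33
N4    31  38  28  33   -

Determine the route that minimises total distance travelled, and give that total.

Minimum total distance: 91 blocks.

With 4 stops there are 4!/2 = 12 distinct round trips (a route and its reverse cost the same).
Hub-N1-N2-N3-N4-Hub: 15+14+26+33+31 = 119
Hub-N1-N2-N4-N3-Hub: 15+14+28+33+23 = 113
Hub-N1-N3-N2-N4-Hub: 15+12+26+28+31 = 112
Hub-N1-N3-N4-N2-Hub: 15+12+33+28+3 = 91
Hub-N1-N4-N2-N3-Hub: 15+38+28+26+23 = 130
Hub-N1-N4-N3-N2-Hub: 15+38+33+26+3 = 115
Hub-N2-N1-N3-N4-Hub: 3+14+12+33+31 = 93
Hub-N2-N1-N4-N3-Hub: 3+14+38+33+23 = 111
Hub-N2-N3-N1-N4-Hub: 3+26+12+38+31 = 110
Hub-N2-N4-N1-N3-Hub: 3+28+38+12+23 = 104
Hub-N3-N1-N2-N4-Hub: 23+12+14+28+31 = 108
Hub-N3-N2-N1-N4-Hub: 23+26+14+38+31 = 132
The minimum is 91.
One optimal route: Hub → N1 → N3 → N4 → N2 → Hub (or its reverse).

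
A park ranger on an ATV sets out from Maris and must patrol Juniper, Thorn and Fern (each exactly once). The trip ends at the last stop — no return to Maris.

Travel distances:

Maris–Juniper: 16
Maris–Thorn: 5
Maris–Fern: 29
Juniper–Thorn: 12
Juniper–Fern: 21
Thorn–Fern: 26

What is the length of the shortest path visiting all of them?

Minimum one-way distance = 38.

There are 3! = 6 possible orderings.
Maris→Juniper→Thorn→Fern: 16+12+26 = 54
Maris→Juniper→Fern→Thorn: 16+21+26 = 63
Maris→Thorn→Juniper→Fern: 5+12+21 = 38
Maris→Thorn→Fern→Juniper: 5+26+21 = 52
Maris→Fern→Juniper→Thorn: 29+21+12 = 62
Maris→Fern→Thorn→Juniper: 29+26+12 = 67
The minimum is 38.
One shortest path: Maris → Thorn → Juniper → Fern.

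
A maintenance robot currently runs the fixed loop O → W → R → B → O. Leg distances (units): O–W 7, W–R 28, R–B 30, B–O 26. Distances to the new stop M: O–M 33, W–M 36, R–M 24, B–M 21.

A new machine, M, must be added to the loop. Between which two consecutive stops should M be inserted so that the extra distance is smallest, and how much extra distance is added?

Insertion cost between consecutive stops i–j is d(i,M) + d(M,j) − d(i,j):
  between O and W: 33 + 36 − 7 = 62
  between W and R: 36 + 24 − 28 = 32
  between R and B: 24 + 21 − 30 = 15
  between B and O: 21 + 33 − 26 = 28
Cheapest insertion is between R and B, adding 15.
New total = 91 + 15 = 106.

Minimum extra distance: 15, inserting M between R and B.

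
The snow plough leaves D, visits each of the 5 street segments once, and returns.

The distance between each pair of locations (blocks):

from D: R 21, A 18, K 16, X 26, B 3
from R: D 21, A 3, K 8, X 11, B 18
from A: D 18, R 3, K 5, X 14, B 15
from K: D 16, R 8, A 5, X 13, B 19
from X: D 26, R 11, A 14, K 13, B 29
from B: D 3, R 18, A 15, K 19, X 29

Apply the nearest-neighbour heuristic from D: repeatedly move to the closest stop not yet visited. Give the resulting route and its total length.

Total distance 68 blocks via the nearest-neighbour route D → B → A → R → K → X → D.

At D the remaining stops are B 3, K 16, A 18, R 21, X 26; go to B.
At B the remaining stops are A 15, R 18, K 19, X 29; go to A.
At A the remaining stops are R 3, K 5, X 14; go to R.
At R the remaining stops are K 8, X 11; go to K.
At K the remaining stops are X 13; go to X.
Return X→D: 26.
Total = 3 + 15 + 3 + 8 + 13 + 26 = 68.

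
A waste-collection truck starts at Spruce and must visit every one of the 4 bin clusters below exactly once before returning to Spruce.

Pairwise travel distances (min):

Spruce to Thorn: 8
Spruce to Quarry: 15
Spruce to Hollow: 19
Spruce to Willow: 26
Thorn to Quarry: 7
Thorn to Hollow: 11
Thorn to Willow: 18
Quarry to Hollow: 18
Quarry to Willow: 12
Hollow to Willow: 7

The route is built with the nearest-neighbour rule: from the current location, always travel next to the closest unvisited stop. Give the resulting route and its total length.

At Spruce the remaining stops are Thorn 8, Quarry 15, Hollow 19, Willow 26; go to Thorn.
At Thorn the remaining stops are Quarry 7, Hollow 11, Willow 18; go to Quarry.
At Quarry the remaining stops are Willow 12, Hollow 18; go to Willow.
At Willow the remaining stops are Hollow 7; go to Hollow.
Return Hollow→Spruce: 19.
Total = 8 + 7 + 12 + 7 + 19 = 53.

Total distance 53 min via the nearest-neighbour route Spruce → Thorn → Quarry → Willow → Hollow → Spruce.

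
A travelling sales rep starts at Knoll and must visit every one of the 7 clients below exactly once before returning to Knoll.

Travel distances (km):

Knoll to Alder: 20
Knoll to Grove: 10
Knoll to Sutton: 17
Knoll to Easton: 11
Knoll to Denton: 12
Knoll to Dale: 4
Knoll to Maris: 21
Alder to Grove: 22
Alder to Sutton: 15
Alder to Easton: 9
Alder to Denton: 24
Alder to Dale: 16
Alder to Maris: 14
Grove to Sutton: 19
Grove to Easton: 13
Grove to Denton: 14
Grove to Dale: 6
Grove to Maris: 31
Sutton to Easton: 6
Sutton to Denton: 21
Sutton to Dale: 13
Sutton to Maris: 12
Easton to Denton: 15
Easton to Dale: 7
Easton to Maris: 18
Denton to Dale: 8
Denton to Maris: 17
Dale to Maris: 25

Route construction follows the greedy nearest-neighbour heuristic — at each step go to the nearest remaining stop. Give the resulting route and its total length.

At Knoll the remaining stops are Dale 4, Grove 10, Easton 11, Denton 12, Sutton 17, Alder 20, Maris 21; go to Dale.
At Dale the remaining stops are Grove 6, Easton 7, Denton 8, Sutton 13, Alder 16, Maris 25; go to Grove.
At Grove the remaining stops are Easton 13, Denton 14, Sutton 19, Alder 22, Maris 31; go to Easton.
At Easton the remaining stops are Sutton 6, Alder 9, Denton 15, Maris 18; go to Sutton.
At Sutton the remaining stops are Maris 12, Alder 15, Denton 21; go to Maris.
At Maris the remaining stops are Alder 14, Denton 17; go to Alder.
At Alder the remaining stops are Denton 24; go to Denton.
Return Denton→Knoll: 12.
Total = 4 + 6 + 13 + 6 + 12 + 14 + 24 + 12 = 91.

Nearest-neighbour total = 91 km; route Knoll → Dale → Grove → Easton → Sutton → Maris → Alder → Denton → Knoll.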